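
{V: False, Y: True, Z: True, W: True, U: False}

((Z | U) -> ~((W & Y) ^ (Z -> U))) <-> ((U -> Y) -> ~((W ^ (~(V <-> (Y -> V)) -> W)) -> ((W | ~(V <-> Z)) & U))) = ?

Z | U = True | False = True
W & Y = True & True = True
Z -> U = True -> False = False
(W & Y) ^ (Z -> U) = True ^ False = True
~((W & Y) ^ (Z -> U)) = ~True = False
(Z | U) -> ~((W & Y) ^ (Z -> U)) = True -> False = False
U -> Y = False -> True = True
Y -> V = True -> False = False
V <-> (Y -> V) = False <-> False = True
~(V <-> (Y -> V)) = ~True = False
~(V <-> (Y -> V)) -> W = False -> True = True
W ^ (~(V <-> (Y -> V)) -> W) = True ^ True = False
V <-> Z = False <-> True = False
~(V <-> Z) = ~False = True
W | ~(V <-> Z) = True | True = True
(W | ~(V <-> Z)) & U = True & False = False
(W ^ (~(V <-> (Y -> V)) -> W)) -> ((W | ~(V <-> Z)) & U) = False -> False = True
~((W ^ (~(V <-> (Y -> V)) -> W)) -> ((W | ~(V <-> Z)) & U)) = ~True = False
(U -> Y) -> ~((W ^ (~(V <-> (Y -> V)) -> W)) -> ((W | ~(V <-> Z)) & U)) = True -> False = False
((Z | U) -> ~((W & Y) ^ (Z -> U))) <-> ((U -> Y) -> ~((W ^ (~(V <-> (Y -> V)) -> W)) -> ((W | ~(V <-> Z)) & U))) = False <-> False = True

True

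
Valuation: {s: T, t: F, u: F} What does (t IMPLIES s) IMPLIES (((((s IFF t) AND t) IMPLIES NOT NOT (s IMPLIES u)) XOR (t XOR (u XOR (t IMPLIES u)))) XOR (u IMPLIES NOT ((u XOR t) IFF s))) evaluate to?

T

Substituting s=T, t=F, u=F:
t IMPLIES s = F IMPLIES T = T
s IFF t = T IFF F = F
(s IFF t) AND t = F AND F = F
s IMPLIES u = T IMPLIES F = F
NOT (s IMPLIES u) = NOT F = T
NOT NOT (s IMPLIES u) = NOT T = F
((s IFF t) AND t) IMPLIES NOT NOT (s IMPLIES u) = F IMPLIES F = T
t IMPLIES u = F IMPLIES F = T
u XOR (t IMPLIES u) = F XOR T = T
t XOR (u XOR (t IMPLIES u)) = F XOR T = T
(((s IFF t) AND t) IMPLIES NOT NOT (s IMPLIES u)) XOR (t XOR (u XOR (t IMPLIES u))) = T XOR T = F
u XOR t = F XOR F = F
(u XOR t) IFF s = F IFF T = F
NOT ((u XOR t) IFF s) = NOT F = T
u IMPLIES NOT ((u XOR t) IFF s) = F IMPLIES T = T
((((s IFF t) AND t) IMPLIES NOT NOT (s IMPLIES u)) XOR (t XOR (u XOR (t IMPLIES u)))) XOR (u IMPLIES NOT ((u XOR t) IFF s)) = F XOR T = T
(t IMPLIES s) IMPLIES (((((s IFF t) AND t) IMPLIES NOT NOT (s IMPLIES u)) XOR (t XOR (u XOR (t IMPLIES u)))) XOR (u IMPLIES NOT ((u XOR t) IFF s))) = T IMPLIES T = T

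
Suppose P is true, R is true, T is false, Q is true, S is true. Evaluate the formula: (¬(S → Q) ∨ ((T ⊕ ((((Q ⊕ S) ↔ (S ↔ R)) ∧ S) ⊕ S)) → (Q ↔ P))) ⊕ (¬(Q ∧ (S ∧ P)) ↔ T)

False

Substituting P=True, R=True, T=False, Q=True, S=True:
S → Q = True → True = True
¬(S → Q) = ¬True = False
Q ⊕ S = True ⊕ True = False
S ↔ R = True ↔ True = True
(Q ⊕ S) ↔ (S ↔ R) = False ↔ True = False
((Q ⊕ S) ↔ (S ↔ R)) ∧ S = False ∧ True = False
(((Q ⊕ S) ↔ (S ↔ R)) ∧ S) ⊕ S = False ⊕ True = True
T ⊕ ((((Q ⊕ S) ↔ (S ↔ R)) ∧ S) ⊕ S) = False ⊕ True = True
Q ↔ P = True ↔ True = True
(T ⊕ ((((Q ⊕ S) ↔ (S ↔ R)) ∧ S) ⊕ S)) → (Q ↔ P) = True → True = True
¬(S → Q) ∨ ((T ⊕ ((((Q ⊕ S) ↔ (S ↔ R)) ∧ S) ⊕ S)) → (Q ↔ P)) = False ∨ True = True
S ∧ P = True ∧ True = True
Q ∧ (S ∧ P) = True ∧ True = True
¬(Q ∧ (S ∧ P)) = ¬True = False
¬(Q ∧ (S ∧ P)) ↔ T = False ↔ False = True
(¬(S → Q) ∨ ((T ⊕ ((((Q ⊕ S) ↔ (S ↔ R)) ∧ S) ⊕ S)) → (Q ↔ P))) ⊕ (¬(Q ∧ (S ∧ P)) ↔ T) = True ⊕ True = False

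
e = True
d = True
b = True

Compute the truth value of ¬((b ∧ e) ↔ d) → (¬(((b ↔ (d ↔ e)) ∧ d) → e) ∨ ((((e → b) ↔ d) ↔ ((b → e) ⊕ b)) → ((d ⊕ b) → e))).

True

b ∧ e = True ∧ True = True
(b ∧ e) ↔ d = True ↔ True = True
¬((b ∧ e) ↔ d) = ¬True = False
d ↔ e = True ↔ True = True
b ↔ (d ↔ e) = True ↔ True = True
(b ↔ (d ↔ e)) ∧ d = True ∧ True = True
((b ↔ (d ↔ e)) ∧ d) → e = True → True = True
¬(((b ↔ (d ↔ e)) ∧ d) → e) = ¬True = False
e → b = True → True = True
(e → b) ↔ d = True ↔ True = True
b → e = True → True = True
(b → e) ⊕ b = True ⊕ True = False
((e → b) ↔ d) ↔ ((b → e) ⊕ b) = True ↔ False = False
d ⊕ b = True ⊕ True = False
(d ⊕ b) → e = False → True = True
(((e → b) ↔ d) ↔ ((b → e) ⊕ b)) → ((d ⊕ b) → e) = False → True = True
¬(((b ↔ (d ↔ e)) ∧ d) → e) ∨ ((((e → b) ↔ d) ↔ ((b → e) ⊕ b)) → ((d ⊕ b) → e)) = False ∨ True = True
¬((b ∧ e) ↔ d) → (¬(((b ↔ (d ↔ e)) ∧ d) → e) ∨ ((((e → b) ↔ d) ↔ ((b → e) ⊕ b)) → ((d ⊕ b) → e))) = False → True = True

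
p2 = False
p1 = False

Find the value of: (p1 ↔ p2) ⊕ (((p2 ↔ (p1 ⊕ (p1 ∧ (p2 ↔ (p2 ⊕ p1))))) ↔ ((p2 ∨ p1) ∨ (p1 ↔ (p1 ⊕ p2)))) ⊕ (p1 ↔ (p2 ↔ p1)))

False

p1 ↔ p2 = False ↔ False = True
p2 ⊕ p1 = False ⊕ False = False
p2 ↔ (p2 ⊕ p1) = False ↔ False = True
p1 ∧ (p2 ↔ (p2 ⊕ p1)) = False ∧ True = False
p1 ⊕ (p1 ∧ (p2 ↔ (p2 ⊕ p1))) = False ⊕ False = False
p2 ↔ (p1 ⊕ (p1 ∧ (p2 ↔ (p2 ⊕ p1)))) = False ↔ False = True
p2 ∨ p1 = False ∨ False = False
p1 ⊕ p2 = False ⊕ False = False
p1 ↔ (p1 ⊕ p2) = False ↔ False = True
(p2 ∨ p1) ∨ (p1 ↔ (p1 ⊕ p2)) = False ∨ True = True
(p2 ↔ (p1 ⊕ (p1 ∧ (p2 ↔ (p2 ⊕ p1))))) ↔ ((p2 ∨ p1) ∨ (p1 ↔ (p1 ⊕ p2))) = True ↔ True = True
p2 ↔ p1 = False ↔ False = True
p1 ↔ (p2 ↔ p1) = False ↔ True = False
((p2 ↔ (p1 ⊕ (p1 ∧ (p2 ↔ (p2 ⊕ p1))))) ↔ ((p2 ∨ p1) ∨ (p1 ↔ (p1 ⊕ p2)))) ⊕ (p1 ↔ (p2 ↔ p1)) = True ⊕ False = True
(p1 ↔ p2) ⊕ (((p2 ↔ (p1 ⊕ (p1 ∧ (p2 ↔ (p2 ⊕ p1))))) ↔ ((p2 ∨ p1) ∨ (p1 ↔ (p1 ⊕ p2)))) ⊕ (p1 ↔ (p2 ↔ p1))) = True ⊕ True = False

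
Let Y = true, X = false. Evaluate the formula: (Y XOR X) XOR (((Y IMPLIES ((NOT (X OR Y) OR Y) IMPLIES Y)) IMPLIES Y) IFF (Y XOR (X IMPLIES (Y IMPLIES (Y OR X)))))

true

Y XOR X = true XOR false = true
X OR Y = false OR true = true
NOT (X OR Y) = NOT true = false
NOT (X OR Y) OR Y = false OR true = true
(NOT (X OR Y) OR Y) IMPLIES Y = true IMPLIES true = true
Y IMPLIES ((NOT (X OR Y) OR Y) IMPLIES Y) = true IMPLIES true = true
(Y IMPLIES ((NOT (X OR Y) OR Y) IMPLIES Y)) IMPLIES Y = true IMPLIES true = true
Y OR X = true OR false = true
Y IMPLIES (Y OR X) = true IMPLIES true = true
X IMPLIES (Y IMPLIES (Y OR X)) = false IMPLIES true = true
Y XOR (X IMPLIES (Y IMPLIES (Y OR X))) = true XOR true = false
((Y IMPLIES ((NOT (X OR Y) OR Y) IMPLIES Y)) IMPLIES Y) IFF (Y XOR (X IMPLIES (Y IMPLIES (Y OR X)))) = true IFF false = false
(Y XOR X) XOR (((Y IMPLIES ((NOT (X OR Y) OR Y) IMPLIES Y)) IMPLIES Y) IFF (Y XOR (X IMPLIES (Y IMPLIES (Y OR X))))) = true XOR false = true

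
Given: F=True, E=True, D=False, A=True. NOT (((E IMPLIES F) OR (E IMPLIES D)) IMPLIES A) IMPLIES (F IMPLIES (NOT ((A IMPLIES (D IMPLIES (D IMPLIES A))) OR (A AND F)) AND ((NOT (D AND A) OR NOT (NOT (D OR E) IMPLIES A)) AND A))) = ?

True

Substituting F=True, E=True, D=False, A=True:
E IMPLIES F = True IMPLIES True = True
E IMPLIES D = True IMPLIES False = False
(E IMPLIES F) OR (E IMPLIES D) = True OR False = True
((E IMPLIES F) OR (E IMPLIES D)) IMPLIES A = True IMPLIES True = True
NOT (((E IMPLIES F) OR (E IMPLIES D)) IMPLIES A) = NOT True = False
D IMPLIES A = False IMPLIES True = True
D IMPLIES (D IMPLIES A) = False IMPLIES True = True
A IMPLIES (D IMPLIES (D IMPLIES A)) = True IMPLIES True = True
A AND F = True AND True = True
(A IMPLIES (D IMPLIES (D IMPLIES A))) OR (A AND F) = True OR True = True
NOT ((A IMPLIES (D IMPLIES (D IMPLIES A))) OR (A AND F)) = NOT True = False
D AND A = False AND True = False
NOT (D AND A) = NOT False = True
D OR E = False OR True = True
NOT (D OR E) = NOT True = False
NOT (D OR E) IMPLIES A = False IMPLIES True = True
NOT (NOT (D OR E) IMPLIES A) = NOT True = False
NOT (D AND A) OR NOT (NOT (D OR E) IMPLIES A) = True OR False = True
(NOT (D AND A) OR NOT (NOT (D OR E) IMPLIES A)) AND A = True AND True = True
NOT ((A IMPLIES (D IMPLIES (D IMPLIES A))) OR (A AND F)) AND ((NOT (D AND A) OR NOT (NOT (D OR E) IMPLIES A)) AND A) = False AND True = False
F IMPLIES (NOT ((A IMPLIES (D IMPLIES (D IMPLIES A))) OR (A AND F)) AND ((NOT (D AND A) OR NOT (NOT (D OR E) IMPLIES A)) AND A)) = True IMPLIES False = False
NOT (((E IMPLIES F) OR (E IMPLIES D)) IMPLIES A) IMPLIES (F IMPLIES (NOT ((A IMPLIES (D IMPLIES (D IMPLIES A))) OR (A AND F)) AND ((NOT (D AND A) OR NOT (NOT (D OR E) IMPLIES A)) AND A))) = False IMPLIES False = True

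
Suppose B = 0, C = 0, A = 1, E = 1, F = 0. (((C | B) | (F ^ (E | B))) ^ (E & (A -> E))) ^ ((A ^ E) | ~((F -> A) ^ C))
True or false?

Substituting B=0, C=0, A=1, E=1, F=0:
C | B = 0 | 0 = 0
E | B = 1 | 0 = 1
F ^ (E | B) = 0 ^ 1 = 1
(C | B) | (F ^ (E | B)) = 0 | 1 = 1
A -> E = 1 -> 1 = 1
E & (A -> E) = 1 & 1 = 1
((C | B) | (F ^ (E | B))) ^ (E & (A -> E)) = 1 ^ 1 = 0
A ^ E = 1 ^ 1 = 0
F -> A = 0 -> 1 = 1
(F -> A) ^ C = 1 ^ 0 = 1
~((F -> A) ^ C) = ~1 = 0
(A ^ E) | ~((F -> A) ^ C) = 0 | 0 = 0
(((C | B) | (F ^ (E | B))) ^ (E & (A -> E))) ^ ((A ^ E) | ~((F -> A) ^ C)) = 0 ^ 0 = 0

0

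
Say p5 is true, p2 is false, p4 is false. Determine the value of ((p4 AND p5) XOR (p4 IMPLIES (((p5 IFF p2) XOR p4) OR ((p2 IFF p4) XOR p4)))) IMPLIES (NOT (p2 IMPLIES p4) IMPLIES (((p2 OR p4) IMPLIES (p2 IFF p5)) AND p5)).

true

p4 AND p5 = false AND true = false
p5 IFF p2 = true IFF false = false
(p5 IFF p2) XOR p4 = false XOR false = false
p2 IFF p4 = false IFF false = true
(p2 IFF p4) XOR p4 = true XOR false = true
((p5 IFF p2) XOR p4) OR ((p2 IFF p4) XOR p4) = false OR true = true
p4 IMPLIES (((p5 IFF p2) XOR p4) OR ((p2 IFF p4) XOR p4)) = false IMPLIES true = true
(p4 AND p5) XOR (p4 IMPLIES (((p5 IFF p2) XOR p4) OR ((p2 IFF p4) XOR p4))) = false XOR true = true
p2 IMPLIES p4 = false IMPLIES false = true
NOT (p2 IMPLIES p4) = NOT true = false
p2 OR p4 = false OR false = false
p2 IFF p5 = false IFF true = false
(p2 OR p4) IMPLIES (p2 IFF p5) = false IMPLIES false = true
((p2 OR p4) IMPLIES (p2 IFF p5)) AND p5 = true AND true = true
NOT (p2 IMPLIES p4) IMPLIES (((p2 OR p4) IMPLIES (p2 IFF p5)) AND p5) = false IMPLIES true = true
((p4 AND p5) XOR (p4 IMPLIES (((p5 IFF p2) XOR p4) OR ((p2 IFF p4) XOR p4)))) IMPLIES (NOT (p2 IMPLIES p4) IMPLIES (((p2 OR p4) IMPLIES (p2 IFF p5)) AND p5)) = true IMPLIES true = true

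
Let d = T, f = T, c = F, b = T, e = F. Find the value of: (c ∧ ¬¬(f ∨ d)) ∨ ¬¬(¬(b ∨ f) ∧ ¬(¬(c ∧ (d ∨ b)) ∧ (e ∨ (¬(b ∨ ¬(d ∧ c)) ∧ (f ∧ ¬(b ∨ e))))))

f ∨ d = T ∨ T = T
¬(f ∨ d) = ¬T = F
¬¬(f ∨ d) = ¬F = T
c ∧ ¬¬(f ∨ d) = F ∧ T = F
b ∨ f = T ∨ T = T
¬(b ∨ f) = ¬T = F
d ∨ b = T ∨ T = T
c ∧ (d ∨ b) = F ∧ T = F
¬(c ∧ (d ∨ b)) = ¬F = T
d ∧ c = T ∧ F = F
¬(d ∧ c) = ¬F = T
b ∨ ¬(d ∧ c) = T ∨ T = T
¬(b ∨ ¬(d ∧ c)) = ¬T = F
b ∨ e = T ∨ F = T
¬(b ∨ e) = ¬T = F
f ∧ ¬(b ∨ e) = T ∧ F = F
¬(b ∨ ¬(d ∧ c)) ∧ (f ∧ ¬(b ∨ e)) = F ∧ F = F
e ∨ (¬(b ∨ ¬(d ∧ c)) ∧ (f ∧ ¬(b ∨ e))) = F ∨ F = F
¬(c ∧ (d ∨ b)) ∧ (e ∨ (¬(b ∨ ¬(d ∧ c)) ∧ (f ∧ ¬(b ∨ e)))) = T ∧ F = F
¬(¬(c ∧ (d ∨ b)) ∧ (e ∨ (¬(b ∨ ¬(d ∧ c)) ∧ (f ∧ ¬(b ∨ e))))) = ¬F = T
¬(b ∨ f) ∧ ¬(¬(c ∧ (d ∨ b)) ∧ (e ∨ (¬(b ∨ ¬(d ∧ c)) ∧ (f ∧ ¬(b ∨ e))))) = F ∧ T = F
¬(¬(b ∨ f) ∧ ¬(¬(c ∧ (d ∨ b)) ∧ (e ∨ (¬(b ∨ ¬(d ∧ c)) ∧ (f ∧ ¬(b ∨ e)))))) = ¬F = T
¬¬(¬(b ∨ f) ∧ ¬(¬(c ∧ (d ∨ b)) ∧ (e ∨ (¬(b ∨ ¬(d ∧ c)) ∧ (f ∧ ¬(b ∨ e)))))) = ¬T = F
(c ∧ ¬¬(f ∨ d)) ∨ ¬¬(¬(b ∨ f) ∧ ¬(¬(c ∧ (d ∨ b)) ∧ (e ∨ (¬(b ∨ ¬(d ∧ c)) ∧ (f ∧ ¬(b ∨ e)))))) = F ∨ F = F

F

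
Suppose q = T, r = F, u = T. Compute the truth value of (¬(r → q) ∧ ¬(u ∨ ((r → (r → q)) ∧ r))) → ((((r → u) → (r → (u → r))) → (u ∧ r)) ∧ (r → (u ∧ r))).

T

Substituting q=T, r=F, u=T:
r → q = F → T = T
¬(r → q) = ¬T = F
r → q = F → T = T
r → (r → q) = F → T = T
(r → (r → q)) ∧ r = T ∧ F = F
u ∨ ((r → (r → q)) ∧ r) = T ∨ F = T
¬(u ∨ ((r → (r → q)) ∧ r)) = ¬T = F
¬(r → q) ∧ ¬(u ∨ ((r → (r → q)) ∧ r)) = F ∧ F = F
r → u = F → T = T
u → r = T → F = F
r → (u → r) = F → F = T
(r → u) → (r → (u → r)) = T → T = T
u ∧ r = T ∧ F = F
((r → u) → (r → (u → r))) → (u ∧ r) = T → F = F
u ∧ r = T ∧ F = F
r → (u ∧ r) = F → F = T
(((r → u) → (r → (u → r))) → (u ∧ r)) ∧ (r → (u ∧ r)) = F ∧ T = F
(¬(r → q) ∧ ¬(u ∨ ((r → (r → q)) ∧ r))) → ((((r → u) → (r → (u → r))) → (u ∧ r)) ∧ (r → (u ∧ r))) = F → F = T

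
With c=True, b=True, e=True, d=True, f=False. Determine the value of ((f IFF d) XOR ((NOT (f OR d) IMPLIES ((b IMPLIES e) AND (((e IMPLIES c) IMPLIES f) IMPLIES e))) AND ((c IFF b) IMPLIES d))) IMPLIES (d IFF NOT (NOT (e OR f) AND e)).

True

f IFF d = False IFF True = False
f OR d = False OR True = True
NOT (f OR d) = NOT True = False
b IMPLIES e = True IMPLIES True = True
e IMPLIES c = True IMPLIES True = True
(e IMPLIES c) IMPLIES f = True IMPLIES False = False
((e IMPLIES c) IMPLIES f) IMPLIES e = False IMPLIES True = True
(b IMPLIES e) AND (((e IMPLIES c) IMPLIES f) IMPLIES e) = True AND True = True
NOT (f OR d) IMPLIES ((b IMPLIES e) AND (((e IMPLIES c) IMPLIES f) IMPLIES e)) = False IMPLIES True = True
c IFF b = True IFF True = True
(c IFF b) IMPLIES d = True IMPLIES True = True
(NOT (f OR d) IMPLIES ((b IMPLIES e) AND (((e IMPLIES c) IMPLIES f) IMPLIES e))) AND ((c IFF b) IMPLIES d) = True AND True = True
(f IFF d) XOR ((NOT (f OR d) IMPLIES ((b IMPLIES e) AND (((e IMPLIES c) IMPLIES f) IMPLIES e))) AND ((c IFF b) IMPLIES d)) = False XOR True = True
e OR f = True OR False = True
NOT (e OR f) = NOT True = False
NOT (e OR f) AND e = False AND True = False
NOT (NOT (e OR f) AND e) = NOT False = True
d IFF NOT (NOT (e OR f) AND e) = True IFF True = True
((f IFF d) XOR ((NOT (f OR d) IMPLIES ((b IMPLIES e) AND (((e IMPLIES c) IMPLIES f) IMPLIES e))) AND ((c IFF b) IMPLIES d))) IMPLIES (d IFF NOT (NOT (e OR f) AND e)) = True IMPLIES True = True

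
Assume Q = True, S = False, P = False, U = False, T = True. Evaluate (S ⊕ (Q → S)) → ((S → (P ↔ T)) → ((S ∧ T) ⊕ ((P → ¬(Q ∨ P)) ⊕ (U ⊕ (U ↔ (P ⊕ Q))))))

Q → S = True → False = False
S ⊕ (Q → S) = False ⊕ False = False
P ↔ T = False ↔ True = False
S → (P ↔ T) = False → False = True
S ∧ T = False ∧ True = False
Q ∨ P = True ∨ False = True
¬(Q ∨ P) = ¬True = False
P → ¬(Q ∨ P) = False → False = True
P ⊕ Q = False ⊕ True = True
U ↔ (P ⊕ Q) = False ↔ True = False
U ⊕ (U ↔ (P ⊕ Q)) = False ⊕ False = False
(P → ¬(Q ∨ P)) ⊕ (U ⊕ (U ↔ (P ⊕ Q))) = True ⊕ False = True
(S ∧ T) ⊕ ((P → ¬(Q ∨ P)) ⊕ (U ⊕ (U ↔ (P ⊕ Q)))) = False ⊕ True = True
(S → (P ↔ T)) → ((S ∧ T) ⊕ ((P → ¬(Q ∨ P)) ⊕ (U ⊕ (U ↔ (P ⊕ Q))))) = True → True = True
(S ⊕ (Q → S)) → ((S → (P ↔ T)) → ((S ∧ T) ⊕ ((P → ¬(Q ∨ P)) ⊕ (U ⊕ (U ↔ (P ⊕ Q)))))) = False → True = True

True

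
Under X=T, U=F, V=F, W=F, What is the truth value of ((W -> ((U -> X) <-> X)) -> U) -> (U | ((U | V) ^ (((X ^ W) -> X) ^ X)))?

T

U -> X = F -> T = T
(U -> X) <-> X = T <-> T = T
W -> ((U -> X) <-> X) = F -> T = T
(W -> ((U -> X) <-> X)) -> U = T -> F = F
U | V = F | F = F
X ^ W = T ^ F = T
(X ^ W) -> X = T -> T = T
((X ^ W) -> X) ^ X = T ^ T = F
(U | V) ^ (((X ^ W) -> X) ^ X) = F ^ F = F
U | ((U | V) ^ (((X ^ W) -> X) ^ X)) = F | F = F
((W -> ((U -> X) <-> X)) -> U) -> (U | ((U | V) ^ (((X ^ W) -> X) ^ X))) = F -> F = T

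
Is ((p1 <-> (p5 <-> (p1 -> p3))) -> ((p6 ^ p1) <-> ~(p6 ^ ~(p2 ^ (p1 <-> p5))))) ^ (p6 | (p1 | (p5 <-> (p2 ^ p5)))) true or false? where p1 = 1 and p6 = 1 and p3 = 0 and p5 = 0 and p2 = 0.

p1 -> p3 = 1 -> 0 = 0
p5 <-> (p1 -> p3) = 0 <-> 0 = 1
p1 <-> (p5 <-> (p1 -> p3)) = 1 <-> 1 = 1
p6 ^ p1 = 1 ^ 1 = 0
p1 <-> p5 = 1 <-> 0 = 0
p2 ^ (p1 <-> p5) = 0 ^ 0 = 0
~(p2 ^ (p1 <-> p5)) = ~0 = 1
p6 ^ ~(p2 ^ (p1 <-> p5)) = 1 ^ 1 = 0
~(p6 ^ ~(p2 ^ (p1 <-> p5))) = ~0 = 1
(p6 ^ p1) <-> ~(p6 ^ ~(p2 ^ (p1 <-> p5))) = 0 <-> 1 = 0
(p1 <-> (p5 <-> (p1 -> p3))) -> ((p6 ^ p1) <-> ~(p6 ^ ~(p2 ^ (p1 <-> p5)))) = 1 -> 0 = 0
p2 ^ p5 = 0 ^ 0 = 0
p5 <-> (p2 ^ p5) = 0 <-> 0 = 1
p1 | (p5 <-> (p2 ^ p5)) = 1 | 1 = 1
p6 | (p1 | (p5 <-> (p2 ^ p5))) = 1 | 1 = 1
((p1 <-> (p5 <-> (p1 -> p3))) -> ((p6 ^ p1) <-> ~(p6 ^ ~(p2 ^ (p1 <-> p5))))) ^ (p6 | (p1 | (p5 <-> (p2 ^ p5)))) = 0 ^ 1 = 1

1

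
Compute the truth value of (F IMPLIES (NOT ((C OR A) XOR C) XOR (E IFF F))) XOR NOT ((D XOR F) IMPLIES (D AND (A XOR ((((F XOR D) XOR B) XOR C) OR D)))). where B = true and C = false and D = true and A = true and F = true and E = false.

Substituting B=true, C=false, D=true, A=true, F=true, E=false:
C OR A = false OR true = true
(C OR A) XOR C = true XOR false = true
NOT ((C OR A) XOR C) = NOT true = false
E IFF F = false IFF true = false
NOT ((C OR A) XOR C) XOR (E IFF F) = false XOR false = false
F IMPLIES (NOT ((C OR A) XOR C) XOR (E IFF F)) = true IMPLIES false = false
D XOR F = true XOR true = false
F XOR D = true XOR true = false
(F XOR D) XOR B = false XOR true = true
((F XOR D) XOR B) XOR C = true XOR false = true
(((F XOR D) XOR B) XOR C) OR D = true OR true = true
A XOR ((((F XOR D) XOR B) XOR C) OR D) = true XOR true = false
D AND (A XOR ((((F XOR D) XOR B) XOR C) OR D)) = true AND false = false
(D XOR F) IMPLIES (D AND (A XOR ((((F XOR D) XOR B) XOR C) OR D))) = false IMPLIES false = true
NOT ((D XOR F) IMPLIES (D AND (A XOR ((((F XOR D) XOR B) XOR C) OR D)))) = NOT true = false
(F IMPLIES (NOT ((C OR A) XOR C) XOR (E IFF F))) XOR NOT ((D XOR F) IMPLIES (D AND (A XOR ((((F XOR D) XOR B) XOR C) OR D)))) = false XOR false = false

false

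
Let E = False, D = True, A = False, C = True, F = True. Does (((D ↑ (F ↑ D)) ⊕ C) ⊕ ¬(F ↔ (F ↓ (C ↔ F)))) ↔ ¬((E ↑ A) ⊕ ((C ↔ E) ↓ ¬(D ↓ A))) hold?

False

F ↑ D = True ↑ True = False
D ↑ (F ↑ D) = True ↑ False = True
(D ↑ (F ↑ D)) ⊕ C = True ⊕ True = False
C ↔ F = True ↔ True = True
F ↓ (C ↔ F) = True ↓ True = False
F ↔ (F ↓ (C ↔ F)) = True ↔ False = False
¬(F ↔ (F ↓ (C ↔ F))) = ¬False = True
((D ↑ (F ↑ D)) ⊕ C) ⊕ ¬(F ↔ (F ↓ (C ↔ F))) = False ⊕ True = True
E ↑ A = False ↑ False = True
C ↔ E = True ↔ False = False
D ↓ A = True ↓ False = False
¬(D ↓ A) = ¬False = True
(C ↔ E) ↓ ¬(D ↓ A) = False ↓ True = False
(E ↑ A) ⊕ ((C ↔ E) ↓ ¬(D ↓ A)) = True ⊕ False = True
¬((E ↑ A) ⊕ ((C ↔ E) ↓ ¬(D ↓ A))) = ¬True = False
(((D ↑ (F ↑ D)) ⊕ C) ⊕ ¬(F ↔ (F ↓ (C ↔ F)))) ↔ ¬((E ↑ A) ⊕ ((C ↔ E) ↓ ¬(D ↓ A))) = True ↔ False = False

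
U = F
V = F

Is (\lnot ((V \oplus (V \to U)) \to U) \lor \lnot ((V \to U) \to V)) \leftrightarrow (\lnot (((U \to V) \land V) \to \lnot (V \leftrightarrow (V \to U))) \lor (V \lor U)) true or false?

Substituting U=F, V=F:
V \to U = F \to F = T
V \oplus (V \to U) = F \oplus T = T
(V \oplus (V \to U)) \to U = T \to F = F
\lnot ((V \oplus (V \to U)) \to U) = \lnot F = T
V \to U = F \to F = T
(V \to U) \to V = T \to F = F
\lnot ((V \to U) \to V) = \lnot F = T
\lnot ((V \oplus (V \to U)) \to U) \lor \lnot ((V \to U) \to V) = T \lor T = T
U \to V = F \to F = T
(U \to V) \land V = T \land F = F
V \to U = F \to F = T
V \leftrightarrow (V \to U) = F \leftrightarrow T = F
\lnot (V \leftrightarrow (V \to U)) = \lnot F = T
((U \to V) \land V) \to \lnot (V \leftrightarrow (V \to U)) = F \to T = T
\lnot (((U \to V) \land V) \to \lnot (V \leftrightarrow (V \to U))) = \lnot T = F
V \lor U = F \lor F = F
\lnot (((U \to V) \land V) \to \lnot (V \leftrightarrow (V \to U))) \lor (V \lor U) = F \lor F = F
(\lnot ((V \oplus (V \to U)) \to U) \lor \lnot ((V \to U) \to V)) \leftrightarrow (\lnot (((U \to V) \land V) \to \lnot (V \leftrightarrow (V \to U))) \lor (V \lor U)) = T \leftrightarrow F = F

F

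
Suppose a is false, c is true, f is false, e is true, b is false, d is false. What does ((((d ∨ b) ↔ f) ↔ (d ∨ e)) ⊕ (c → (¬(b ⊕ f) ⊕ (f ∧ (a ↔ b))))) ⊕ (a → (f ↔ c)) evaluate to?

d ∨ b = F ∨ F = F
(d ∨ b) ↔ f = F ↔ F = T
d ∨ e = F ∨ T = T
((d ∨ b) ↔ f) ↔ (d ∨ e) = T ↔ T = T
b ⊕ f = F ⊕ F = F
¬(b ⊕ f) = ¬F = T
a ↔ b = F ↔ F = T
f ∧ (a ↔ b) = F ∧ T = F
¬(b ⊕ f) ⊕ (f ∧ (a ↔ b)) = T ⊕ F = T
c → (¬(b ⊕ f) ⊕ (f ∧ (a ↔ b))) = T → T = T
(((d ∨ b) ↔ f) ↔ (d ∨ e)) ⊕ (c → (¬(b ⊕ f) ⊕ (f ∧ (a ↔ b)))) = T ⊕ T = F
f ↔ c = F ↔ T = F
a → (f ↔ c) = F → F = T
((((d ∨ b) ↔ f) ↔ (d ∨ e)) ⊕ (c → (¬(b ⊕ f) ⊕ (f ∧ (a ↔ b))))) ⊕ (a → (f ↔ c)) = F ⊕ T = T

T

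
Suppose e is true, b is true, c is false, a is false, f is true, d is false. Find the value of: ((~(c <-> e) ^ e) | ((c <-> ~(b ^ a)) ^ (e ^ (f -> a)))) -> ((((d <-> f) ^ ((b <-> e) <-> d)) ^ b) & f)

1

Substituting e=1, b=1, c=0, a=0, f=1, d=0:
c <-> e = 0 <-> 1 = 0
~(c <-> e) = ~0 = 1
~(c <-> e) ^ e = 1 ^ 1 = 0
b ^ a = 1 ^ 0 = 1
~(b ^ a) = ~1 = 0
c <-> ~(b ^ a) = 0 <-> 0 = 1
f -> a = 1 -> 0 = 0
e ^ (f -> a) = 1 ^ 0 = 1
(c <-> ~(b ^ a)) ^ (e ^ (f -> a)) = 1 ^ 1 = 0
(~(c <-> e) ^ e) | ((c <-> ~(b ^ a)) ^ (e ^ (f -> a))) = 0 | 0 = 0
d <-> f = 0 <-> 1 = 0
b <-> e = 1 <-> 1 = 1
(b <-> e) <-> d = 1 <-> 0 = 0
(d <-> f) ^ ((b <-> e) <-> d) = 0 ^ 0 = 0
((d <-> f) ^ ((b <-> e) <-> d)) ^ b = 0 ^ 1 = 1
(((d <-> f) ^ ((b <-> e) <-> d)) ^ b) & f = 1 & 1 = 1
((~(c <-> e) ^ e) | ((c <-> ~(b ^ a)) ^ (e ^ (f -> a)))) -> ((((d <-> f) ^ ((b <-> e) <-> d)) ^ b) & f) = 0 -> 1 = 1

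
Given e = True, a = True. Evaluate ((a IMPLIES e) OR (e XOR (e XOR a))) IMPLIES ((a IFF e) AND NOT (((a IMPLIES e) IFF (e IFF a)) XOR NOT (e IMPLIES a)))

Substituting e=True, a=True:
a IMPLIES e = True IMPLIES True = True
e XOR a = True XOR True = False
e XOR (e XOR a) = True XOR False = True
(a IMPLIES e) OR (e XOR (e XOR a)) = True OR True = True
a IFF e = True IFF True = True
a IMPLIES e = True IMPLIES True = True
e IFF a = True IFF True = True
(a IMPLIES e) IFF (e IFF a) = True IFF True = True
e IMPLIES a = True IMPLIES True = True
NOT (e IMPLIES a) = NOT True = False
((a IMPLIES e) IFF (e IFF a)) XOR NOT (e IMPLIES a) = True XOR False = True
NOT (((a IMPLIES e) IFF (e IFF a)) XOR NOT (e IMPLIES a)) = NOT True = False
(a IFF e) AND NOT (((a IMPLIES e) IFF (e IFF a)) XOR NOT (e IMPLIES a)) = True AND False = False
((a IMPLIES e) OR (e XOR (e XOR a))) IMPLIES ((a IFF e) AND NOT (((a IMPLIES e) IFF (e IFF a)) XOR NOT (e IMPLIES a))) = True IMPLIES False = False

False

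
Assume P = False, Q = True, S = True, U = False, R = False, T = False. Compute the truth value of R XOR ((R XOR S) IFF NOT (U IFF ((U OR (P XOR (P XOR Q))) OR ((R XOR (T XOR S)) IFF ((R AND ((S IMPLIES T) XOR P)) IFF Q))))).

True

Substituting P=False, Q=True, S=True, U=False, R=False, T=False:
R XOR S = False XOR True = True
P XOR Q = False XOR True = True
P XOR (P XOR Q) = False XOR True = True
U OR (P XOR (P XOR Q)) = False OR True = True
T XOR S = False XOR True = True
R XOR (T XOR S) = False XOR True = True
S IMPLIES T = True IMPLIES False = False
(S IMPLIES T) XOR P = False XOR False = False
R AND ((S IMPLIES T) XOR P) = False AND False = False
(R AND ((S IMPLIES T) XOR P)) IFF Q = False IFF True = False
(R XOR (T XOR S)) IFF ((R AND ((S IMPLIES T) XOR P)) IFF Q) = True IFF False = False
(U OR (P XOR (P XOR Q))) OR ((R XOR (T XOR S)) IFF ((R AND ((S IMPLIES T) XOR P)) IFF Q)) = True OR False = True
U IFF ((U OR (P XOR (P XOR Q))) OR ((R XOR (T XOR S)) IFF ((R AND ((S IMPLIES T) XOR P)) IFF Q))) = False IFF True = False
NOT (U IFF ((U OR (P XOR (P XOR Q))) OR ((R XOR (T XOR S)) IFF ((R AND ((S IMPLIES T) XOR P)) IFF Q)))) = NOT False = True
(R XOR S) IFF NOT (U IFF ((U OR (P XOR (P XOR Q))) OR ((R XOR (T XOR S)) IFF ((R AND ((S IMPLIES T) XOR P)) IFF Q)))) = True IFF True = True
R XOR ((R XOR S) IFF NOT (U IFF ((U OR (P XOR (P XOR Q))) OR ((R XOR (T XOR S)) IFF ((R AND ((S IMPLIES T) XOR P)) IFF Q))))) = False XOR True = True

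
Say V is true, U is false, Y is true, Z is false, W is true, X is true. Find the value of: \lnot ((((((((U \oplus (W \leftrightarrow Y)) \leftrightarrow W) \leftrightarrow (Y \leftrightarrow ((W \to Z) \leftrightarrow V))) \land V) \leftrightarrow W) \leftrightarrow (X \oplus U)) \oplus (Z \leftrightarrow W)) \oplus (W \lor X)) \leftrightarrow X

W \leftrightarrow Y = T \leftrightarrow T = T
U \oplus (W \leftrightarrow Y) = F \oplus T = T
(U \oplus (W \leftrightarrow Y)) \leftrightarrow W = T \leftrightarrow T = T
W \to Z = T \to F = F
(W \to Z) \leftrightarrow V = F \leftrightarrow T = F
Y \leftrightarrow ((W \to Z) \leftrightarrow V) = T \leftrightarrow F = F
((U \oplus (W \leftrightarrow Y)) \leftrightarrow W) \leftrightarrow (Y \leftrightarrow ((W \to Z) \leftrightarrow V)) = T \leftrightarrow F = F
(((U \oplus (W \leftrightarrow Y)) \leftrightarrow W) \leftrightarrow (Y \leftrightarrow ((W \to Z) \leftrightarrow V))) \land V = F \land T = F
((((U \oplus (W \leftrightarrow Y)) \leftrightarrow W) \leftrightarrow (Y \leftrightarrow ((W \to Z) \leftrightarrow V))) \land V) \leftrightarrow W = F \leftrightarrow T = F
X \oplus U = T \oplus F = T
(((((U \oplus (W \leftrightarrow Y)) \leftrightarrow W) \leftrightarrow (Y \leftrightarrow ((W \to Z) \leftrightarrow V))) \land V) \leftrightarrow W) \leftrightarrow (X \oplus U) = F \leftrightarrow T = F
Z \leftrightarrow W = F \leftrightarrow T = F
((((((U \oplus (W \leftrightarrow Y)) \leftrightarrow W) \leftrightarrow (Y \leftrightarrow ((W \to Z) \leftrightarrow V))) \land V) \leftrightarrow W) \leftrightarrow (X \oplus U)) \oplus (Z \leftrightarrow W) = F \oplus F = F
W \lor X = T \lor T = T
(((((((U \oplus (W \leftrightarrow Y)) \leftrightarrow W) \leftrightarrow (Y \leftrightarrow ((W \to Z) \leftrightarrow V))) \land V) \leftrightarrow W) \leftrightarrow (X \oplus U)) \oplus (Z \leftrightarrow W)) \oplus (W \lor X) = F \oplus T = T
\lnot ((((((((U \oplus (W \leftrightarrow Y)) \leftrightarrow W) \leftrightarrow (Y \leftrightarrow ((W \to Z) \leftrightarrow V))) \land V) \leftrightarrow W) \leftrightarrow (X \oplus U)) \oplus (Z \leftrightarrow W)) \oplus (W \lor X)) = \lnot T = F
\lnot ((((((((U \oplus (W \leftrightarrow Y)) \leftrightarrow W) \leftrightarrow (Y \leftrightarrow ((W \to Z) \leftrightarrow V))) \land V) \leftrightarrow W) \leftrightarrow (X \oplus U)) \oplus (Z \leftrightarrow W)) \oplus (W \lor X)) \leftrightarrow X = F \leftrightarrow T = F

F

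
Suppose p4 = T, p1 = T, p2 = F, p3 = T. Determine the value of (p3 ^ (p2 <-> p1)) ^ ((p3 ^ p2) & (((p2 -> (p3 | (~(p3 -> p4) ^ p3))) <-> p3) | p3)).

p2 <-> p1 = F <-> T = F
p3 ^ (p2 <-> p1) = T ^ F = T
p3 ^ p2 = T ^ F = T
p3 -> p4 = T -> T = T
~(p3 -> p4) = ~T = F
~(p3 -> p4) ^ p3 = F ^ T = T
p3 | (~(p3 -> p4) ^ p3) = T | T = T
p2 -> (p3 | (~(p3 -> p4) ^ p3)) = F -> T = T
(p2 -> (p3 | (~(p3 -> p4) ^ p3))) <-> p3 = T <-> T = T
((p2 -> (p3 | (~(p3 -> p4) ^ p3))) <-> p3) | p3 = T | T = T
(p3 ^ p2) & (((p2 -> (p3 | (~(p3 -> p4) ^ p3))) <-> p3) | p3) = T & T = T
(p3 ^ (p2 <-> p1)) ^ ((p3 ^ p2) & (((p2 -> (p3 | (~(p3 -> p4) ^ p3))) <-> p3) | p3)) = T ^ T = F

F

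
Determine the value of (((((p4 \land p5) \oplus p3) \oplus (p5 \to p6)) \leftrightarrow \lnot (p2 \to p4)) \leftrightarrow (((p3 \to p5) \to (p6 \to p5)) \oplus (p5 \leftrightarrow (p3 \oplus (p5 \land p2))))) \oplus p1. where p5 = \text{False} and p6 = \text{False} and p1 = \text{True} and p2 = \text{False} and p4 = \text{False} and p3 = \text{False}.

p4 \land p5 = \text{False} \land \text{False} = \text{False}
(p4 \land p5) \oplus p3 = \text{False} \oplus \text{False} = \text{False}
p5 \to p6 = \text{False} \to \text{False} = \text{True}
((p4 \land p5) \oplus p3) \oplus (p5 \to p6) = \text{False} \oplus \text{True} = \text{True}
p2 \to p4 = \text{False} \to \text{False} = \text{True}
\lnot (p2 \to p4) = \lnot \text{True} = \text{False}
(((p4 \land p5) \oplus p3) \oplus (p5 \to p6)) \leftrightarrow \lnot (p2 \to p4) = \text{True} \leftrightarrow \text{False} = \text{False}
p3 \to p5 = \text{False} \to \text{False} = \text{True}
p6 \to p5 = \text{False} \to \text{False} = \text{True}
(p3 \to p5) \to (p6 \to p5) = \text{True} \to \text{True} = \text{True}
p5 \land p2 = \text{False} \land \text{False} = \text{False}
p3 \oplus (p5 \land p2) = \text{False} \oplus \text{False} = \text{False}
p5 \leftrightarrow (p3 \oplus (p5 \land p2)) = \text{False} \leftrightarrow \text{False} = \text{True}
((p3 \to p5) \to (p6 \to p5)) \oplus (p5 \leftrightarrow (p3 \oplus (p5 \land p2))) = \text{True} \oplus \text{True} = \text{False}
((((p4 \land p5) \oplus p3) \oplus (p5 \to p6)) \leftrightarrow \lnot (p2 \to p4)) \leftrightarrow (((p3 \to p5) \to (p6 \to p5)) \oplus (p5 \leftrightarrow (p3 \oplus (p5 \land p2)))) = \text{False} \leftrightarrow \text{False} = \text{True}
(((((p4 \land p5) \oplus p3) \oplus (p5 \to p6)) \leftrightarrow \lnot (p2 \to p4)) \leftrightarrow (((p3 \to p5) \to (p6 \to p5)) \oplus (p5 \leftrightarrow (p3 \oplus (p5 \land p2))))) \oplus p1 = \text{True} \oplus \text{True} = \text{False}

\text{False}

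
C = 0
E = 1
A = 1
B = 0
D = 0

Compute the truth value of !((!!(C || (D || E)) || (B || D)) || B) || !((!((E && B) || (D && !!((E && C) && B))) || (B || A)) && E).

0

D || E = 0 || 1 = 1
C || (D || E) = 0 || 1 = 1
!(C || (D || E)) = !1 = 0
!!(C || (D || E)) = !0 = 1
B || D = 0 || 0 = 0
!!(C || (D || E)) || (B || D) = 1 || 0 = 1
(!!(C || (D || E)) || (B || D)) || B = 1 || 0 = 1
!((!!(C || (D || E)) || (B || D)) || B) = !1 = 0
E && B = 1 && 0 = 0
E && C = 1 && 0 = 0
(E && C) && B = 0 && 0 = 0
!((E && C) && B) = !0 = 1
!!((E && C) && B) = !1 = 0
D && !!((E && C) && B) = 0 && 0 = 0
(E && B) || (D && !!((E && C) && B)) = 0 || 0 = 0
!((E && B) || (D && !!((E && C) && B))) = !0 = 1
B || A = 0 || 1 = 1
!((E && B) || (D && !!((E && C) && B))) || (B || A) = 1 || 1 = 1
(!((E && B) || (D && !!((E && C) && B))) || (B || A)) && E = 1 && 1 = 1
!((!((E && B) || (D && !!((E && C) && B))) || (B || A)) && E) = !1 = 0
!((!!(C || (D || E)) || (B || D)) || B) || !((!((E && B) || (D && !!((E && C) && B))) || (B || A)) && E) = 0 || 0 = 0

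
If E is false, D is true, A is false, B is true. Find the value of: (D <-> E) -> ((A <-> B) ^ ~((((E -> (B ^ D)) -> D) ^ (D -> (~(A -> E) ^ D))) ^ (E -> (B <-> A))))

1

D <-> E = 1 <-> 0 = 0
A <-> B = 0 <-> 1 = 0
B ^ D = 1 ^ 1 = 0
E -> (B ^ D) = 0 -> 0 = 1
(E -> (B ^ D)) -> D = 1 -> 1 = 1
A -> E = 0 -> 0 = 1
~(A -> E) = ~1 = 0
~(A -> E) ^ D = 0 ^ 1 = 1
D -> (~(A -> E) ^ D) = 1 -> 1 = 1
((E -> (B ^ D)) -> D) ^ (D -> (~(A -> E) ^ D)) = 1 ^ 1 = 0
B <-> A = 1 <-> 0 = 0
E -> (B <-> A) = 0 -> 0 = 1
(((E -> (B ^ D)) -> D) ^ (D -> (~(A -> E) ^ D))) ^ (E -> (B <-> A)) = 0 ^ 1 = 1
~((((E -> (B ^ D)) -> D) ^ (D -> (~(A -> E) ^ D))) ^ (E -> (B <-> A))) = ~1 = 0
(A <-> B) ^ ~((((E -> (B ^ D)) -> D) ^ (D -> (~(A -> E) ^ D))) ^ (E -> (B <-> A))) = 0 ^ 0 = 0
(D <-> E) -> ((A <-> B) ^ ~((((E -> (B ^ D)) -> D) ^ (D -> (~(A -> E) ^ D))) ^ (E -> (B <-> A)))) = 0 -> 0 = 1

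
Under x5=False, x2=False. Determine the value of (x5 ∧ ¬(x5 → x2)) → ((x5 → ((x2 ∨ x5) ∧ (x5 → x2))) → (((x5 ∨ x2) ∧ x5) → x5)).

x5 → x2 = False → False = True
¬(x5 → x2) = ¬True = False
x5 ∧ ¬(x5 → x2) = False ∧ False = False
x2 ∨ x5 = False ∨ False = False
x5 → x2 = False → False = True
(x2 ∨ x5) ∧ (x5 → x2) = False ∧ True = False
x5 → ((x2 ∨ x5) ∧ (x5 → x2)) = False → False = True
x5 ∨ x2 = False ∨ False = False
(x5 ∨ x2) ∧ x5 = False ∧ False = False
((x5 ∨ x2) ∧ x5) → x5 = False → False = True
(x5 → ((x2 ∨ x5) ∧ (x5 → x2))) → (((x5 ∨ x2) ∧ x5) → x5) = True → True = True
(x5 ∧ ¬(x5 → x2)) → ((x5 → ((x2 ∨ x5) ∧ (x5 → x2))) → (((x5 ∨ x2) ∧ x5) → x5)) = False → True = True

True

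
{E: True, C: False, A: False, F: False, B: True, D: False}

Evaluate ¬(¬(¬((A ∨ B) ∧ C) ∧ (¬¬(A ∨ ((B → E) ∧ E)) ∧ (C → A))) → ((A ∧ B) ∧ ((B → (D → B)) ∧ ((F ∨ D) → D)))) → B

A ∨ B = False ∨ True = True
(A ∨ B) ∧ C = True ∧ False = False
¬((A ∨ B) ∧ C) = ¬False = True
B → E = True → True = True
(B → E) ∧ E = True ∧ True = True
A ∨ ((B → E) ∧ E) = False ∨ True = True
¬(A ∨ ((B → E) ∧ E)) = ¬True = False
¬¬(A ∨ ((B → E) ∧ E)) = ¬False = True
C → A = False → False = True
¬¬(A ∨ ((B → E) ∧ E)) ∧ (C → A) = True ∧ True = True
¬((A ∨ B) ∧ C) ∧ (¬¬(A ∨ ((B → E) ∧ E)) ∧ (C → A)) = True ∧ True = True
¬(¬((A ∨ B) ∧ C) ∧ (¬¬(A ∨ ((B → E) ∧ E)) ∧ (C → A))) = ¬True = False
A ∧ B = False ∧ True = False
D → B = False → True = True
B → (D → B) = True → True = True
F ∨ D = False ∨ False = False
(F ∨ D) → D = False → False = True
(B → (D → B)) ∧ ((F ∨ D) → D) = True ∧ True = True
(A ∧ B) ∧ ((B → (D → B)) ∧ ((F ∨ D) → D)) = False ∧ True = False
¬(¬((A ∨ B) ∧ C) ∧ (¬¬(A ∨ ((B → E) ∧ E)) ∧ (C → A))) → ((A ∧ B) ∧ ((B → (D → B)) ∧ ((F ∨ D) → D))) = False → False = True
¬(¬(¬((A ∨ B) ∧ C) ∧ (¬¬(A ∨ ((B → E) ∧ E)) ∧ (C → A))) → ((A ∧ B) ∧ ((B → (D → B)) ∧ ((F ∨ D) → D)))) = ¬True = False
¬(¬(¬((A ∨ B) ∧ C) ∧ (¬¬(A ∨ ((B → E) ∧ E)) ∧ (C → A))) → ((A ∧ B) ∧ ((B → (D → B)) ∧ ((F ∨ D) → D)))) → B = False → True = True

True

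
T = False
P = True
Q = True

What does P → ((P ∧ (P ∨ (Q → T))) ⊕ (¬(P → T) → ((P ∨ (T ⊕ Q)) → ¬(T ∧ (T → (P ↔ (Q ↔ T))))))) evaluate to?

False

Substituting T=False, P=True, Q=True:
Q → T = True → False = False
P ∨ (Q → T) = True ∨ False = True
P ∧ (P ∨ (Q → T)) = True ∧ True = True
P → T = True → False = False
¬(P → T) = ¬False = True
T ⊕ Q = False ⊕ True = True
P ∨ (T ⊕ Q) = True ∨ True = True
Q ↔ T = True ↔ False = False
P ↔ (Q ↔ T) = True ↔ False = False
T → (P ↔ (Q ↔ T)) = False → False = True
T ∧ (T → (P ↔ (Q ↔ T))) = False ∧ True = False
¬(T ∧ (T → (P ↔ (Q ↔ T)))) = ¬False = True
(P ∨ (T ⊕ Q)) → ¬(T ∧ (T → (P ↔ (Q ↔ T)))) = True → True = True
¬(P → T) → ((P ∨ (T ⊕ Q)) → ¬(T ∧ (T → (P ↔ (Q ↔ T))))) = True → True = True
(P ∧ (P ∨ (Q → T))) ⊕ (¬(P → T) → ((P ∨ (T ⊕ Q)) → ¬(T ∧ (T → (P ↔ (Q ↔ T)))))) = True ⊕ True = False
P → ((P ∧ (P ∨ (Q → T))) ⊕ (¬(P → T) → ((P ∨ (T ⊕ Q)) → ¬(T ∧ (T → (P ↔ (Q ↔ T))))))) = True → False = False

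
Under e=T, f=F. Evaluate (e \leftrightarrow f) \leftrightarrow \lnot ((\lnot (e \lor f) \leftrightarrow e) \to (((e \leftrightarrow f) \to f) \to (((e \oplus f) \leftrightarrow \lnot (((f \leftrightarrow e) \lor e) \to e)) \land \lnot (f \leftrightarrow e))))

T

e \leftrightarrow f = T \leftrightarrow F = F
e \lor f = T \lor F = T
\lnot (e \lor f) = \lnot T = F
\lnot (e \lor f) \leftrightarrow e = F \leftrightarrow T = F
e \leftrightarrow f = T \leftrightarrow F = F
(e \leftrightarrow f) \to f = F \to F = T
e \oplus f = T \oplus F = T
f \leftrightarrow e = F \leftrightarrow T = F
(f \leftrightarrow e) \lor e = F \lor T = T
((f \leftrightarrow e) \lor e) \to e = T \to T = T
\lnot (((f \leftrightarrow e) \lor e) \to e) = \lnot T = F
(e \oplus f) \leftrightarrow \lnot (((f \leftrightarrow e) \lor e) \to e) = T \leftrightarrow F = F
f \leftrightarrow e = F \leftrightarrow T = F
\lnot (f \leftrightarrow e) = \lnot F = T
((e \oplus f) \leftrightarrow \lnot (((f \leftrightarrow e) \lor e) \to e)) \land \lnot (f \leftrightarrow e) = F \land T = F
((e \leftrightarrow f) \to f) \to (((e \oplus f) \leftrightarrow \lnot (((f \leftrightarrow e) \lor e) \to e)) \land \lnot (f \leftrightarrow e)) = T \to F = F
(\lnot (e \lor f) \leftrightarrow e) \to (((e \leftrightarrow f) \to f) \to (((e \oplus f) \leftrightarrow \lnot (((f \leftrightarrow e) \lor e) \to e)) \land \lnot (f \leftrightarrow e))) = F \to F = T
\lnot ((\lnot (e \lor f) \leftrightarrow e) \to (((e \leftrightarrow f) \to f) \to (((e \oplus f) \leftrightarrow \lnot (((f \leftrightarrow e) \lor e) \to e)) \land \lnot (f \leftrightarrow e)))) = \lnot T = F
(e \leftrightarrow f) \leftrightarrow \lnot ((\lnot (e \lor f) \leftrightarrow e) \to (((e \leftrightarrow f) \to f) \to (((e \oplus f) \leftrightarrow \lnot (((f \leftrightarrow e) \lor e) \to e)) \land \lnot (f \leftrightarrow e)))) = F \leftrightarrow F = T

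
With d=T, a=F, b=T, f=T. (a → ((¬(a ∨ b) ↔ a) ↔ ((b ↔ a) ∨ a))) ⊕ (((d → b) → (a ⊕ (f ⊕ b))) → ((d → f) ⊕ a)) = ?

F

Substituting d=T, a=F, b=T, f=T:
a ∨ b = F ∨ T = T
¬(a ∨ b) = ¬T = F
¬(a ∨ b) ↔ a = F ↔ F = T
b ↔ a = T ↔ F = F
(b ↔ a) ∨ a = F ∨ F = F
(¬(a ∨ b) ↔ a) ↔ ((b ↔ a) ∨ a) = T ↔ F = F
a → ((¬(a ∨ b) ↔ a) ↔ ((b ↔ a) ∨ a)) = F → F = T
d → b = T → T = T
f ⊕ b = T ⊕ T = F
a ⊕ (f ⊕ b) = F ⊕ F = F
(d → b) → (a ⊕ (f ⊕ b)) = T → F = F
d → f = T → T = T
(d → f) ⊕ a = T ⊕ F = T
((d → b) → (a ⊕ (f ⊕ b))) → ((d → f) ⊕ a) = F → T = T
(a → ((¬(a ∨ b) ↔ a) ↔ ((b ↔ a) ∨ a))) ⊕ (((d → b) → (a ⊕ (f ⊕ b))) → ((d → f) ⊕ a)) = T ⊕ T = F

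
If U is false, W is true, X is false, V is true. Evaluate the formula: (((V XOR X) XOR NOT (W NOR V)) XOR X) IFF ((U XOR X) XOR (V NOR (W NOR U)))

True

V XOR X = True XOR False = True
W NOR V = True NOR True = False
NOT (W NOR V) = NOT False = True
(V XOR X) XOR NOT (W NOR V) = True XOR True = False
((V XOR X) XOR NOT (W NOR V)) XOR X = False XOR False = False
U XOR X = False XOR False = False
W NOR U = True NOR False = False
V NOR (W NOR U) = True NOR False = False
(U XOR X) XOR (V NOR (W NOR U)) = False XOR False = False
(((V XOR X) XOR NOT (W NOR V)) XOR X) IFF ((U XOR X) XOR (V NOR (W NOR U))) = False IFF False = True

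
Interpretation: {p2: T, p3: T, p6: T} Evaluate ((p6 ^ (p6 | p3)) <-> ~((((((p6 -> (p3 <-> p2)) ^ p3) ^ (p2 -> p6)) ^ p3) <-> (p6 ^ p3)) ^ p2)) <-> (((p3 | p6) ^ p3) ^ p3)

F

p6 | p3 = T | T = T
p6 ^ (p6 | p3) = T ^ T = F
p3 <-> p2 = T <-> T = T
p6 -> (p3 <-> p2) = T -> T = T
(p6 -> (p3 <-> p2)) ^ p3 = T ^ T = F
p2 -> p6 = T -> T = T
((p6 -> (p3 <-> p2)) ^ p3) ^ (p2 -> p6) = F ^ T = T
(((p6 -> (p3 <-> p2)) ^ p3) ^ (p2 -> p6)) ^ p3 = T ^ T = F
p6 ^ p3 = T ^ T = F
((((p6 -> (p3 <-> p2)) ^ p3) ^ (p2 -> p6)) ^ p3) <-> (p6 ^ p3) = F <-> F = T
(((((p6 -> (p3 <-> p2)) ^ p3) ^ (p2 -> p6)) ^ p3) <-> (p6 ^ p3)) ^ p2 = T ^ T = F
~((((((p6 -> (p3 <-> p2)) ^ p3) ^ (p2 -> p6)) ^ p3) <-> (p6 ^ p3)) ^ p2) = ~F = T
(p6 ^ (p6 | p3)) <-> ~((((((p6 -> (p3 <-> p2)) ^ p3) ^ (p2 -> p6)) ^ p3) <-> (p6 ^ p3)) ^ p2) = F <-> T = F
p3 | p6 = T | T = T
(p3 | p6) ^ p3 = T ^ T = F
((p3 | p6) ^ p3) ^ p3 = F ^ T = T
((p6 ^ (p6 | p3)) <-> ~((((((p6 -> (p3 <-> p2)) ^ p3) ^ (p2 -> p6)) ^ p3) <-> (p6 ^ p3)) ^ p2)) <-> (((p3 | p6) ^ p3) ^ p3) = F <-> T = F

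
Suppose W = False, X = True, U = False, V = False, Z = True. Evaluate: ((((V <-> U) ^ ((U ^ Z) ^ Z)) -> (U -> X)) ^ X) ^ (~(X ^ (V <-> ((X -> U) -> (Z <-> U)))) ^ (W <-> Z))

V <-> U = False <-> False = True
U ^ Z = False ^ True = True
(U ^ Z) ^ Z = True ^ True = False
(V <-> U) ^ ((U ^ Z) ^ Z) = True ^ False = True
U -> X = False -> True = True
((V <-> U) ^ ((U ^ Z) ^ Z)) -> (U -> X) = True -> True = True
(((V <-> U) ^ ((U ^ Z) ^ Z)) -> (U -> X)) ^ X = True ^ True = False
X -> U = True -> False = False
Z <-> U = True <-> False = False
(X -> U) -> (Z <-> U) = False -> False = True
V <-> ((X -> U) -> (Z <-> U)) = False <-> True = False
X ^ (V <-> ((X -> U) -> (Z <-> U))) = True ^ False = True
~(X ^ (V <-> ((X -> U) -> (Z <-> U)))) = ~True = False
W <-> Z = False <-> True = False
~(X ^ (V <-> ((X -> U) -> (Z <-> U)))) ^ (W <-> Z) = False ^ False = False
((((V <-> U) ^ ((U ^ Z) ^ Z)) -> (U -> X)) ^ X) ^ (~(X ^ (V <-> ((X -> U) -> (Z <-> U)))) ^ (W <-> Z)) = False ^ False = False

False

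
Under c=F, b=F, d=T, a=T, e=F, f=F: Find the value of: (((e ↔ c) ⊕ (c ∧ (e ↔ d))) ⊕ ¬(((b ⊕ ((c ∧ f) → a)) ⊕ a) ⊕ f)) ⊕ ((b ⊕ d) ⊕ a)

F

e ↔ c = F ↔ F = T
e ↔ d = F ↔ T = F
c ∧ (e ↔ d) = F ∧ F = F
(e ↔ c) ⊕ (c ∧ (e ↔ d)) = T ⊕ F = T
c ∧ f = F ∧ F = F
(c ∧ f) → a = F → T = T
b ⊕ ((c ∧ f) → a) = F ⊕ T = T
(b ⊕ ((c ∧ f) → a)) ⊕ a = T ⊕ T = F
((b ⊕ ((c ∧ f) → a)) ⊕ a) ⊕ f = F ⊕ F = F
¬(((b ⊕ ((c ∧ f) → a)) ⊕ a) ⊕ f) = ¬F = T
((e ↔ c) ⊕ (c ∧ (e ↔ d))) ⊕ ¬(((b ⊕ ((c ∧ f) → a)) ⊕ a) ⊕ f) = T ⊕ T = F
b ⊕ d = F ⊕ T = T
(b ⊕ d) ⊕ a = T ⊕ T = F
(((e ↔ c) ⊕ (c ∧ (e ↔ d))) ⊕ ¬(((b ⊕ ((c ∧ f) → a)) ⊕ a) ⊕ f)) ⊕ ((b ⊕ d) ⊕ a) = F ⊕ F = F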